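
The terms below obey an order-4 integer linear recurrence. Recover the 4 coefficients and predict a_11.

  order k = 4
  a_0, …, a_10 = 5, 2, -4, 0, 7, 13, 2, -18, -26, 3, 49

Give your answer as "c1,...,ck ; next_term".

  a_4 = 1·0 + -1·-4 + -1·2 + 1·5 = 7
  a_5 = 1·7 + -1·0 + -1·-4 + 1·2 = 13
  a_6 = 1·13 + -1·7 + -1·0 + 1·-4 = 2
  a_7 = 1·2 + -1·13 + -1·7 + 1·0 = -18
  a_8 = 1·-18 + -1·2 + -1·13 + 1·7 = -26
  a_9 = 1·-26 + -1·-18 + -1·2 + 1·13 = 3
  a_10 = 1·3 + -1·-26 + -1·-18 + 1·2 = 49
  a_11 = 1·49 + -1·3 + -1·-26 + 1·-18 = 54

1,-1,-1,1 ; 54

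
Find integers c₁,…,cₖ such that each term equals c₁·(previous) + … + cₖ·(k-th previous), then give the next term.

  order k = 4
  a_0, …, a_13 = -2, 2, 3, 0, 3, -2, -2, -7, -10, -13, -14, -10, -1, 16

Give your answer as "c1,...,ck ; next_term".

1,1,-1,-1 ; 39

  a_4 = 1·0 + 1·3 + -1·2 + -1·-2 = 3
  a_5 = 1·3 + 1·0 + -1·3 + -1·2 = -2
  a_6 = 1·-2 + 1·3 + -1·0 + -1·3 = -2
  a_7 = 1·-2 + 1·-2 + -1·3 + -1·0 = -7
  a_8 = 1·-7 + 1·-2 + -1·-2 + -1·3 = -10
  a_9 = 1·-10 + 1·-7 + -1·-2 + -1·-2 = -13
  a_10 = 1·-13 + 1·-10 + -1·-7 + -1·-2 = -14
  a_11 = 1·-14 + 1·-13 + -1·-10 + -1·-7 = -10
  a_12 = 1·-10 + 1·-14 + -1·-13 + -1·-10 = -1
  a_13 = 1·-1 + 1·-10 + -1·-14 + -1·-13 = 16
  a_14 = 1·16 + 1·-1 + -1·-10 + -1·-14 = 39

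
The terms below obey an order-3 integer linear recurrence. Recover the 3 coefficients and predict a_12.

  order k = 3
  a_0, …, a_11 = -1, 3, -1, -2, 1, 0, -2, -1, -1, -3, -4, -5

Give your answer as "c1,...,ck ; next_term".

  a_3 = 1·-1 + 0·3 + 1·-1 = -2
  a_4 = 1·-2 + 0·-1 + 1·3 = 1
  a_5 = 1·1 + 0·-2 + 1·-1 = 0
  a_6 = 1·0 + 0·1 + 1·-2 = -2
  a_7 = 1·-2 + 0·0 + 1·1 = -1
  a_8 = 1·-1 + 0·-2 + 1·0 = -1
  a_9 = 1·-1 + 0·-1 + 1·-2 = -3
  a_10 = 1·-3 + 0·-1 + 1·-1 = -4
  a_11 = 1·-4 + 0·-3 + 1·-1 = -5
  a_12 = 1·-5 + 0·-4 + 1·-3 = -8

1,0,1 ; -8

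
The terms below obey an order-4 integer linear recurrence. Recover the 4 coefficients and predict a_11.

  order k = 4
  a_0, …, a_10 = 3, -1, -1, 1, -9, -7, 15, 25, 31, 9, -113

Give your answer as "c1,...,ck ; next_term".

  a_4 = 1·1 + -2·-1 + 0·-1 + -4·3 = -9
  a_5 = 1·-9 + -2·1 + 0·-1 + -4·-1 = -7
  a_6 = 1·-7 + -2·-9 + 0·1 + -4·-1 = 15
  a_7 = 1·15 + -2·-7 + 0·-9 + -4·1 = 25
  a_8 = 1·25 + -2·15 + 0·-7 + -4·-9 = 31
  a_9 = 1·31 + -2·25 + 0·15 + -4·-7 = 9
  a_10 = 1·9 + -2·31 + 0·25 + -4·15 = -113
  a_11 = 1·-113 + -2·9 + 0·31 + -4·25 = -231

1,-2,0,-4 ; -231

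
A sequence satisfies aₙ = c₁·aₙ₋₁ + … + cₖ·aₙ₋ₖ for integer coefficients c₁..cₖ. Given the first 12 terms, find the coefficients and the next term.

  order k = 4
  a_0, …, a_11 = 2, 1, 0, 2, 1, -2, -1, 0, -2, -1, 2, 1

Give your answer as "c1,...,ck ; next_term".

  a_4 = 1·2 + -1·0 + 1·1 + -1·2 = 1
  a_5 = 1·1 + -1·2 + 1·0 + -1·1 = -2
  a_6 = 1·-2 + -1·1 + 1·2 + -1·0 = -1
  a_7 = 1·-1 + -1·-2 + 1·1 + -1·2 = 0
  a_8 = 1·0 + -1·-1 + 1·-2 + -1·1 = -2
  a_9 = 1·-2 + -1·0 + 1·-1 + -1·-2 = -1
  a_10 = 1·-1 + -1·-2 + 1·0 + -1·-1 = 2
  a_11 = 1·2 + -1·-1 + 1·-2 + -1·0 = 1
  a_12 = 1·1 + -1·2 + 1·-1 + -1·-2 = 0

1,-1,1,-1 ; 0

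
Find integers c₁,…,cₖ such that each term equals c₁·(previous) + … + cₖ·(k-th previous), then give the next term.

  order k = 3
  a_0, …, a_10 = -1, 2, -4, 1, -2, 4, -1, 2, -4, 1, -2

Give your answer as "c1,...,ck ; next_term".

  a_3 = 0·-4 + 0·2 + -1·-1 = 1
  a_4 = 0·1 + 0·-4 + -1·2 = -2
  a_5 = 0·-2 + 0·1 + -1·-4 = 4
  a_6 = 0·4 + 0·-2 + -1·1 = -1
  a_7 = 0·-1 + 0·4 + -1·-2 = 2
  a_8 = 0·2 + 0·-1 + -1·4 = -4
  a_9 = 0·-4 + 0·2 + -1·-1 = 1
  a_10 = 0·1 + 0·-4 + -1·2 = -2
  a_11 = 0·-2 + 0·1 + -1·-4 = 4

0,0,-1 ; 4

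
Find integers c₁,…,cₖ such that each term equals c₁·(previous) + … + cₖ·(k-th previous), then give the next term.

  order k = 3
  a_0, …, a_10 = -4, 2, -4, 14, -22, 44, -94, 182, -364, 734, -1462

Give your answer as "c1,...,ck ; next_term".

-1,1,-2 ; 2924

  a_3 = -1·-4 + 1·2 + -2·-4 = 14
  a_4 = -1·14 + 1·-4 + -2·2 = -22
  a_5 = -1·-22 + 1·14 + -2·-4 = 44
  a_6 = -1·44 + 1·-22 + -2·14 = -94
  a_7 = -1·-94 + 1·44 + -2·-22 = 182
  a_8 = -1·182 + 1·-94 + -2·44 = -364
  a_9 = -1·-364 + 1·182 + -2·-94 = 734
  a_10 = -1·734 + 1·-364 + -2·182 = -1462
  a_11 = -1·-1462 + 1·734 + -2·-364 = 2924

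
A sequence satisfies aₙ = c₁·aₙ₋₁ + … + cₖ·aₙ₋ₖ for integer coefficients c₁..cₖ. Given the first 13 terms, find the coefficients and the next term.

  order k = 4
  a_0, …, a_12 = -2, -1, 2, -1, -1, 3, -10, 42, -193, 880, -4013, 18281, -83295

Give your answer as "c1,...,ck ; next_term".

  a_4 = -4·-1 + 3·2 + 3·-1 + 4·-2 = -1
  a_5 = -4·-1 + 3·-1 + 3·2 + 4·-1 = 3
  a_6 = -4·3 + 3·-1 + 3·-1 + 4·2 = -10
  a_7 = -4·-10 + 3·3 + 3·-1 + 4·-1 = 42
  a_8 = -4·42 + 3·-10 + 3·3 + 4·-1 = -193
  a_9 = -4·-193 + 3·42 + 3·-10 + 4·3 = 880
  a_10 = -4·880 + 3·-193 + 3·42 + 4·-10 = -4013
  a_11 = -4·-4013 + 3·880 + 3·-193 + 4·42 = 18281
  a_12 = -4·18281 + 3·-4013 + 3·880 + 4·-193 = -83295
  a_13 = -4·-83295 + 3·18281 + 3·-4013 + 4·880 = 379504

-4,3,3,4 ; 379504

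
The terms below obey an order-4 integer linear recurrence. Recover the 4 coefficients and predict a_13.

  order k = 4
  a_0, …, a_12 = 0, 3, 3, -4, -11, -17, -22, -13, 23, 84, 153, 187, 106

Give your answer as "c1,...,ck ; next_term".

2,-2,1,-2 ; -177

  a_4 = 2·-4 + -2·3 + 1·3 + -2·0 = -11
  a_5 = 2·-11 + -2·-4 + 1·3 + -2·3 = -17
  a_6 = 2·-17 + -2·-11 + 1·-4 + -2·3 = -22
  a_7 = 2·-22 + -2·-17 + 1·-11 + -2·-4 = -13
  a_8 = 2·-13 + -2·-22 + 1·-17 + -2·-11 = 23
  a_9 = 2·23 + -2·-13 + 1·-22 + -2·-17 = 84
  a_10 = 2·84 + -2·23 + 1·-13 + -2·-22 = 153
  a_11 = 2·153 + -2·84 + 1·23 + -2·-13 = 187
  a_12 = 2·187 + -2·153 + 1·84 + -2·23 = 106
  a_13 = 2·106 + -2·187 + 1·153 + -2·84 = -177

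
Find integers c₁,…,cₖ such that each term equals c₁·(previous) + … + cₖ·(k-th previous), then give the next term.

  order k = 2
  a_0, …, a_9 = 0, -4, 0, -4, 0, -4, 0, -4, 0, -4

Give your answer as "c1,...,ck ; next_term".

0,1 ; 0

  a_2 = 0·-4 + 1·0 = 0
  a_3 = 0·0 + 1·-4 = -4
  a_4 = 0·-4 + 1·0 = 0
  a_5 = 0·0 + 1·-4 = -4
  a_6 = 0·-4 + 1·0 = 0
  a_7 = 0·0 + 1·-4 = -4
  a_8 = 0·-4 + 1·0 = 0
  a_9 = 0·0 + 1·-4 = -4
  a_10 = 0·-4 + 1·0 = 0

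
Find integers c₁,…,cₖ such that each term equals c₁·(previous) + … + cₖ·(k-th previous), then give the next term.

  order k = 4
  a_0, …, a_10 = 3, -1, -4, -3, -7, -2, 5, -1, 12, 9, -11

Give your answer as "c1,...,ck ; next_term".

0,0,1,-2 ; 14

  a_4 = 0·-3 + 0·-4 + 1·-1 + -2·3 = -7
  a_5 = 0·-7 + 0·-3 + 1·-4 + -2·-1 = -2
  a_6 = 0·-2 + 0·-7 + 1·-3 + -2·-4 = 5
  a_7 = 0·5 + 0·-2 + 1·-7 + -2·-3 = -1
  a_8 = 0·-1 + 0·5 + 1·-2 + -2·-7 = 12
  a_9 = 0·12 + 0·-1 + 1·5 + -2·-2 = 9
  a_10 = 0·9 + 0·12 + 1·-1 + -2·5 = -11
  a_11 = 0·-11 + 0·9 + 1·12 + -2·-1 = 14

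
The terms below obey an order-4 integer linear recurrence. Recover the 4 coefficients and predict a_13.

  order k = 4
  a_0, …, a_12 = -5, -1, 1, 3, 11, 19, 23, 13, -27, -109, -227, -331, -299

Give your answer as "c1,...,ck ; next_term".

  a_4 = 2·3 + -1·1 + -1·-1 + -1·-5 = 11
  a_5 = 2·11 + -1·3 + -1·1 + -1·-1 = 19
  a_6 = 2·19 + -1·11 + -1·3 + -1·1 = 23
  a_7 = 2·23 + -1·19 + -1·11 + -1·3 = 13
  a_8 = 2·13 + -1·23 + -1·19 + -1·11 = -27
  a_9 = 2·-27 + -1·13 + -1·23 + -1·19 = -109
  a_10 = 2·-109 + -1·-27 + -1·13 + -1·23 = -227
  a_11 = 2·-227 + -1·-109 + -1·-27 + -1·13 = -331
  a_12 = 2·-331 + -1·-227 + -1·-109 + -1·-27 = -299
  a_13 = 2·-299 + -1·-331 + -1·-227 + -1·-109 = 69

2,-1,-1,-1 ; 69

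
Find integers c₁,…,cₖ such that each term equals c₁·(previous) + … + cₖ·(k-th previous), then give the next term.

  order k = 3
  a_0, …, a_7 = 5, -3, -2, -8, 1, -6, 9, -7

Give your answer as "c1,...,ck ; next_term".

0,1,-1 ; 15

  a_3 = 0·-2 + 1·-3 + -1·5 = -8
  a_4 = 0·-8 + 1·-2 + -1·-3 = 1
  a_5 = 0·1 + 1·-8 + -1·-2 = -6
  a_6 = 0·-6 + 1·1 + -1·-8 = 9
  a_7 = 0·9 + 1·-6 + -1·1 = -7
  a_8 = 0·-7 + 1·9 + -1·-6 = 15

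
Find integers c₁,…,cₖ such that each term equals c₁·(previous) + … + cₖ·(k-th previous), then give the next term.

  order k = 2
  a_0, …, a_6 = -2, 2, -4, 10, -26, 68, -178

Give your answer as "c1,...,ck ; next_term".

  a_2 = -3·2 + -1·-2 = -4
  a_3 = -3·-4 + -1·2 = 10
  a_4 = -3·10 + -1·-4 = -26
  a_5 = -3·-26 + -1·10 = 68
  a_6 = -3·68 + -1·-26 = -178
  a_7 = -3·-178 + -1·68 = 466

-3,-1 ; 466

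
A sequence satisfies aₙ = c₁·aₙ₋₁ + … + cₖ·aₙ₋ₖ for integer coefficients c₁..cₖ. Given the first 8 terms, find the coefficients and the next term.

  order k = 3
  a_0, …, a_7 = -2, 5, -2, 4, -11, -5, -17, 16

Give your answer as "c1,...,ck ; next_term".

1,0,-3 ; 31

  a_3 = 1·-2 + 0·5 + -3·-2 = 4
  a_4 = 1·4 + 0·-2 + -3·5 = -11
  a_5 = 1·-11 + 0·4 + -3·-2 = -5
  a_6 = 1·-5 + 0·-11 + -3·4 = -17
  a_7 = 1·-17 + 0·-5 + -3·-11 = 16
  a_8 = 1·16 + 0·-17 + -3·-5 = 31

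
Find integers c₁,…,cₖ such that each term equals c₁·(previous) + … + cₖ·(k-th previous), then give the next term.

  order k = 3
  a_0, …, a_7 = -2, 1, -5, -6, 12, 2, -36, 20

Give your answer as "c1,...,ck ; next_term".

  a_3 = 0·-5 + -2·1 + 2·-2 = -6
  a_4 = 0·-6 + -2·-5 + 2·1 = 12
  a_5 = 0·12 + -2·-6 + 2·-5 = 2
  a_6 = 0·2 + -2·12 + 2·-6 = -36
  a_7 = 0·-36 + -2·2 + 2·12 = 20
  a_8 = 0·20 + -2·-36 + 2·2 = 76

0,-2,2 ; 76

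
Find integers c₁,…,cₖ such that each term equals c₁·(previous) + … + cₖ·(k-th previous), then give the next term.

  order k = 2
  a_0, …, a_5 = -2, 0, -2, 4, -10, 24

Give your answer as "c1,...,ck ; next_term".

-2,1 ; -58

  a_2 = -2·0 + 1·-2 = -2
  a_3 = -2·-2 + 1·0 = 4
  a_4 = -2·4 + 1·-2 = -10
  a_5 = -2·-10 + 1·4 = 24
  a_6 = -2·24 + 1·-10 = -58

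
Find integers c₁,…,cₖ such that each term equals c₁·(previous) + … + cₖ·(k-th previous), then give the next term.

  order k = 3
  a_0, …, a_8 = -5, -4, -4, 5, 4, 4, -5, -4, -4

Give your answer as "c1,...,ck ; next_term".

0,0,-1 ; 5

  a_3 = 0·-4 + 0·-4 + -1·-5 = 5
  a_4 = 0·5 + 0·-4 + -1·-4 = 4
  a_5 = 0·4 + 0·5 + -1·-4 = 4
  a_6 = 0·4 + 0·4 + -1·5 = -5
  a_7 = 0·-5 + 0·4 + -1·4 = -4
  a_8 = 0·-4 + 0·-5 + -1·4 = -4
  a_9 = 0·-4 + 0·-4 + -1·-5 = 5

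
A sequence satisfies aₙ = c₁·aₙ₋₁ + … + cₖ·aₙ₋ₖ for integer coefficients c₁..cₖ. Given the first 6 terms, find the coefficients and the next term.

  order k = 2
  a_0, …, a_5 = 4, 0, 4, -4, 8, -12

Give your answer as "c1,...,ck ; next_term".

-1,1 ; 20

  a_2 = -1·0 + 1·4 = 4
  a_3 = -1·4 + 1·0 = -4
  a_4 = -1·-4 + 1·4 = 8
  a_5 = -1·8 + 1·-4 = -12
  a_6 = -1·-12 + 1·8 = 20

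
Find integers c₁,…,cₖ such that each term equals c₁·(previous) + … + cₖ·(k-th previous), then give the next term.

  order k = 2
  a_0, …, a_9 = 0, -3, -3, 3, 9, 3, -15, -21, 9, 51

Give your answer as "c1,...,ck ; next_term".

  a_2 = 1·-3 + -2·0 = -3
  a_3 = 1·-3 + -2·-3 = 3
  a_4 = 1·3 + -2·-3 = 9
  a_5 = 1·9 + -2·3 = 3
  a_6 = 1·3 + -2·9 = -15
  a_7 = 1·-15 + -2·3 = -21
  a_8 = 1·-21 + -2·-15 = 9
  a_9 = 1·9 + -2·-21 = 51
  a_10 = 1·51 + -2·9 = 33

1,-2 ; 33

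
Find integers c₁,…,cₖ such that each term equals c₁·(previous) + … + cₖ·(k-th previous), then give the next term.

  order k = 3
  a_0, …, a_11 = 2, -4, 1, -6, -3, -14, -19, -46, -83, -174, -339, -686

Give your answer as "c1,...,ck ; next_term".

2,1,-2 ; -1363

  a_3 = 2·1 + 1·-4 + -2·2 = -6
  a_4 = 2·-6 + 1·1 + -2·-4 = -3
  a_5 = 2·-3 + 1·-6 + -2·1 = -14
  a_6 = 2·-14 + 1·-3 + -2·-6 = -19
  a_7 = 2·-19 + 1·-14 + -2·-3 = -46
  a_8 = 2·-46 + 1·-19 + -2·-14 = -83
  a_9 = 2·-83 + 1·-46 + -2·-19 = -174
  a_10 = 2·-174 + 1·-83 + -2·-46 = -339
  a_11 = 2·-339 + 1·-174 + -2·-83 = -686
  a_12 = 2·-686 + 1·-339 + -2·-174 = -1363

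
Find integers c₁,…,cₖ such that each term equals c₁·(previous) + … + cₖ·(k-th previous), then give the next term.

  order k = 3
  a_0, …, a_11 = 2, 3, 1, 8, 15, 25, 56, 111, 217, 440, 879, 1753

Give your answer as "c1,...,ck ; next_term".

  a_3 = 1·1 + 1·3 + 2·2 = 8
  a_4 = 1·8 + 1·1 + 2·3 = 15
  a_5 = 1·15 + 1·8 + 2·1 = 25
  a_6 = 1·25 + 1·15 + 2·8 = 56
  a_7 = 1·56 + 1·25 + 2·15 = 111
  a_8 = 1·111 + 1·56 + 2·25 = 217
  a_9 = 1·217 + 1·111 + 2·56 = 440
  a_10 = 1·440 + 1·217 + 2·111 = 879
  a_11 = 1·879 + 1·440 + 2·217 = 1753
  a_12 = 1·1753 + 1·879 + 2·440 = 3512

1,1,2 ; 3512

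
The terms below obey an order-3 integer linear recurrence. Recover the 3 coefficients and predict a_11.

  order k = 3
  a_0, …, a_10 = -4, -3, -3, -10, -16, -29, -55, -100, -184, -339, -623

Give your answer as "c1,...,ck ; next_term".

1,1,1 ; -1146

  a_3 = 1·-3 + 1·-3 + 1·-4 = -10
  a_4 = 1·-10 + 1·-3 + 1·-3 = -16
  a_5 = 1·-16 + 1·-10 + 1·-3 = -29
  a_6 = 1·-29 + 1·-16 + 1·-10 = -55
  a_7 = 1·-55 + 1·-29 + 1·-16 = -100
  a_8 = 1·-100 + 1·-55 + 1·-29 = -184
  a_9 = 1·-184 + 1·-100 + 1·-55 = -339
  a_10 = 1·-339 + 1·-184 + 1·-100 = -623
  a_11 = 1·-623 + 1·-339 + 1·-184 = -1146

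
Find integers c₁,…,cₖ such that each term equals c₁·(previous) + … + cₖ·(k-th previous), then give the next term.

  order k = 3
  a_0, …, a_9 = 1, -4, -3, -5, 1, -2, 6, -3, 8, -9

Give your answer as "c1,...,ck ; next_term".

  a_3 = 0·-3 + 1·-4 + -1·1 = -5
  a_4 = 0·-5 + 1·-3 + -1·-4 = 1
  a_5 = 0·1 + 1·-5 + -1·-3 = -2
  a_6 = 0·-2 + 1·1 + -1·-5 = 6
  a_7 = 0·6 + 1·-2 + -1·1 = -3
  a_8 = 0·-3 + 1·6 + -1·-2 = 8
  a_9 = 0·8 + 1·-3 + -1·6 = -9
  a_10 = 0·-9 + 1·8 + -1·-3 = 11

0,1,-1 ; 11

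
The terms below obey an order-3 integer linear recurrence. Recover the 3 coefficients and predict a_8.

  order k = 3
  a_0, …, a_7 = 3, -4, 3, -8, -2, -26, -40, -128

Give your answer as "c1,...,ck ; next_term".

  a_3 = 2·3 + 2·-4 + -2·3 = -8
  a_4 = 2·-8 + 2·3 + -2·-4 = -2
  a_5 = 2·-2 + 2·-8 + -2·3 = -26
  a_6 = 2·-26 + 2·-2 + -2·-8 = -40
  a_7 = 2·-40 + 2·-26 + -2·-2 = -128
  a_8 = 2·-128 + 2·-40 + -2·-26 = -284

2,2,-2 ; -284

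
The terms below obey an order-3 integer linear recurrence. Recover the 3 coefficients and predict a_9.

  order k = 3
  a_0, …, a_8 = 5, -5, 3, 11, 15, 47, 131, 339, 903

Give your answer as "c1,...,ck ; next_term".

  a_3 = 2·3 + 1·-5 + 2·5 = 11
  a_4 = 2·11 + 1·3 + 2·-5 = 15
  a_5 = 2·15 + 1·11 + 2·3 = 47
  a_6 = 2·47 + 1·15 + 2·11 = 131
  a_7 = 2·131 + 1·47 + 2·15 = 339
  a_8 = 2·339 + 1·131 + 2·47 = 903
  a_9 = 2·903 + 1·339 + 2·131 = 2407

2,1,2 ; 2407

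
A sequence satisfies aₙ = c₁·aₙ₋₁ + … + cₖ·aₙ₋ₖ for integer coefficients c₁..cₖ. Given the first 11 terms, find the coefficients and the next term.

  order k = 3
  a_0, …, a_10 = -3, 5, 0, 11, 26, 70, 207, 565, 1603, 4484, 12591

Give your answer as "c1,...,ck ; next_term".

1,4,3 ; 35336

  a_3 = 1·0 + 4·5 + 3·-3 = 11
  a_4 = 1·11 + 4·0 + 3·5 = 26
  a_5 = 1·26 + 4·11 + 3·0 = 70
  a_6 = 1·70 + 4·26 + 3·11 = 207
  a_7 = 1·207 + 4·70 + 3·26 = 565
  a_8 = 1·565 + 4·207 + 3·70 = 1603
  a_9 = 1·1603 + 4·565 + 3·207 = 4484
  a_10 = 1·4484 + 4·1603 + 3·565 = 12591
  a_11 = 1·12591 + 4·4484 + 3·1603 = 35336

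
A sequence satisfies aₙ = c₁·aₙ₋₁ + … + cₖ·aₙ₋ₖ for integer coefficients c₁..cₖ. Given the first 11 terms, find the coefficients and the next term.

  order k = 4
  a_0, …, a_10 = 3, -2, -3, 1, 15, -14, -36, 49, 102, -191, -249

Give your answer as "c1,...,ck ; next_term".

  a_4 = -1·1 + -3·-3 + -2·-2 + 1·3 = 15
  a_5 = -1·15 + -3·1 + -2·-3 + 1·-2 = -14
  a_6 = -1·-14 + -3·15 + -2·1 + 1·-3 = -36
  a_7 = -1·-36 + -3·-14 + -2·15 + 1·1 = 49
  a_8 = -1·49 + -3·-36 + -2·-14 + 1·15 = 102
  a_9 = -1·102 + -3·49 + -2·-36 + 1·-14 = -191
  a_10 = -1·-191 + -3·102 + -2·49 + 1·-36 = -249
  a_11 = -1·-249 + -3·-191 + -2·102 + 1·49 = 667

-1,-3,-2,1 ; 667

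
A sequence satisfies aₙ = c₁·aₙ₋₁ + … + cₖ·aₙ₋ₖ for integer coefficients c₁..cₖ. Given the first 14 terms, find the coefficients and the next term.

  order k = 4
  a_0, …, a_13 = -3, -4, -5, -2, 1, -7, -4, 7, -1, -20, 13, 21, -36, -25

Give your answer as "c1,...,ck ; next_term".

  a_4 = -1·-2 + -1·-5 + 0·-4 + 2·-3 = 1
  a_5 = -1·1 + -1·-2 + 0·-5 + 2·-4 = -7
  a_6 = -1·-7 + -1·1 + 0·-2 + 2·-5 = -4
  a_7 = -1·-4 + -1·-7 + 0·1 + 2·-2 = 7
  a_8 = -1·7 + -1·-4 + 0·-7 + 2·1 = -1
  a_9 = -1·-1 + -1·7 + 0·-4 + 2·-7 = -20
  a_10 = -1·-20 + -1·-1 + 0·7 + 2·-4 = 13
  a_11 = -1·13 + -1·-20 + 0·-1 + 2·7 = 21
  a_12 = -1·21 + -1·13 + 0·-20 + 2·-1 = -36
  a_13 = -1·-36 + -1·21 + 0·13 + 2·-20 = -25
  a_14 = -1·-25 + -1·-36 + 0·21 + 2·13 = 87

-1,-1,0,2 ; 87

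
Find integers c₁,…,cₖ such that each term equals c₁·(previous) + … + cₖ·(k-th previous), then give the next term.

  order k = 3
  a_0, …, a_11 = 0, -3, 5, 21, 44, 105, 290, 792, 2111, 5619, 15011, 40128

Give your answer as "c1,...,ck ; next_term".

3,-2,3 ; 107219

  a_3 = 3·5 + -2·-3 + 3·0 = 21
  a_4 = 3·21 + -2·5 + 3·-3 = 44
  a_5 = 3·44 + -2·21 + 3·5 = 105
  a_6 = 3·105 + -2·44 + 3·21 = 290
  a_7 = 3·290 + -2·105 + 3·44 = 792
  a_8 = 3·792 + -2·290 + 3·105 = 2111
  a_9 = 3·2111 + -2·792 + 3·290 = 5619
  a_10 = 3·5619 + -2·2111 + 3·792 = 15011
  a_11 = 3·15011 + -2·5619 + 3·2111 = 40128
  a_12 = 3·40128 + -2·15011 + 3·5619 = 107219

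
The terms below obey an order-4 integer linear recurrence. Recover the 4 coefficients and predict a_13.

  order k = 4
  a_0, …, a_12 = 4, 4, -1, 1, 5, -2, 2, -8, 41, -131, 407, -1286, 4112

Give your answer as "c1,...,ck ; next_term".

-3,0,-1,3 ; -13136

  a_4 = -3·1 + 0·-1 + -1·4 + 3·4 = 5
  a_5 = -3·5 + 0·1 + -1·-1 + 3·4 = -2
  a_6 = -3·-2 + 0·5 + -1·1 + 3·-1 = 2
  a_7 = -3·2 + 0·-2 + -1·5 + 3·1 = -8
  a_8 = -3·-8 + 0·2 + -1·-2 + 3·5 = 41
  a_9 = -3·41 + 0·-8 + -1·2 + 3·-2 = -131
  a_10 = -3·-131 + 0·41 + -1·-8 + 3·2 = 407
  a_11 = -3·407 + 0·-131 + -1·41 + 3·-8 = -1286
  a_12 = -3·-1286 + 0·407 + -1·-131 + 3·41 = 4112
  a_13 = -3·4112 + 0·-1286 + -1·407 + 3·-131 = -13136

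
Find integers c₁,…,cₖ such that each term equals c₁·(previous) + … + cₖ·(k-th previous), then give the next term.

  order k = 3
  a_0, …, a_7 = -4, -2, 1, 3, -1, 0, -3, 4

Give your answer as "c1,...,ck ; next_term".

-1,0,-1 ; -4

  a_3 = -1·1 + 0·-2 + -1·-4 = 3
  a_4 = -1·3 + 0·1 + -1·-2 = -1
  a_5 = -1·-1 + 0·3 + -1·1 = 0
  a_6 = -1·0 + 0·-1 + -1·3 = -3
  a_7 = -1·-3 + 0·0 + -1·-1 = 4
  a_8 = -1·4 + 0·-3 + -1·0 = -4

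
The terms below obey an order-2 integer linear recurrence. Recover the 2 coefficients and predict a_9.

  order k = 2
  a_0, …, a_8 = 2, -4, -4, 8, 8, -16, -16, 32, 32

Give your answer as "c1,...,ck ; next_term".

  a_2 = 0·-4 + -2·2 = -4
  a_3 = 0·-4 + -2·-4 = 8
  a_4 = 0·8 + -2·-4 = 8
  a_5 = 0·8 + -2·8 = -16
  a_6 = 0·-16 + -2·8 = -16
  a_7 = 0·-16 + -2·-16 = 32
  a_8 = 0·32 + -2·-16 = 32
  a_9 = 0·32 + -2·32 = -64

0,-2 ; -64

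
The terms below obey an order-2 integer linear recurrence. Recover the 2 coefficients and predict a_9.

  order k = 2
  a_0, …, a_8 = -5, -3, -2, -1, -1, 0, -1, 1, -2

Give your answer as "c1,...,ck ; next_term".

-1,1 ; 3

  a_2 = -1·-3 + 1·-5 = -2
  a_3 = -1·-2 + 1·-3 = -1
  a_4 = -1·-1 + 1·-2 = -1
  a_5 = -1·-1 + 1·-1 = 0
  a_6 = -1·0 + 1·-1 = -1
  a_7 = -1·-1 + 1·0 = 1
  a_8 = -1·1 + 1·-1 = -2
  a_9 = -1·-2 + 1·1 = 3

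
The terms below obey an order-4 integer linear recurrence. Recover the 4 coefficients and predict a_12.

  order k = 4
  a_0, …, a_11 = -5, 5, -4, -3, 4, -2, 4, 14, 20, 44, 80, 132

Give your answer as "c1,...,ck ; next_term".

  a_4 = 2·-3 + 0·-4 + 0·5 + -2·-5 = 4
  a_5 = 2·4 + 0·-3 + 0·-4 + -2·5 = -2
  a_6 = 2·-2 + 0·4 + 0·-3 + -2·-4 = 4
  a_7 = 2·4 + 0·-2 + 0·4 + -2·-3 = 14
  a_8 = 2·14 + 0·4 + 0·-2 + -2·4 = 20
  a_9 = 2·20 + 0·14 + 0·4 + -2·-2 = 44
  a_10 = 2·44 + 0·20 + 0·14 + -2·4 = 80
  a_11 = 2·80 + 0·44 + 0·20 + -2·14 = 132
  a_12 = 2·132 + 0·80 + 0·44 + -2·20 = 224

2,0,0,-2 ; 224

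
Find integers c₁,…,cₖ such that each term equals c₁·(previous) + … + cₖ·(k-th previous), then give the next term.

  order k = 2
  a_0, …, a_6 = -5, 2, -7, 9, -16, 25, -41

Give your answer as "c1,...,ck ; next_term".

  a_2 = -1·2 + 1·-5 = -7
  a_3 = -1·-7 + 1·2 = 9
  a_4 = -1·9 + 1·-7 = -16
  a_5 = -1·-16 + 1·9 = 25
  a_6 = -1·25 + 1·-16 = -41
  a_7 = -1·-41 + 1·25 = 66

-1,1 ; 66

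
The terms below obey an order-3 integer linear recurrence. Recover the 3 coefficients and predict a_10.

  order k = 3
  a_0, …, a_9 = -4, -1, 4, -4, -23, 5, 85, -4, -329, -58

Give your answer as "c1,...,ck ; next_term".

  a_3 = 1·4 + -4·-1 + 3·-4 = -4
  a_4 = 1·-4 + -4·4 + 3·-1 = -23
  a_5 = 1·-23 + -4·-4 + 3·4 = 5
  a_6 = 1·5 + -4·-23 + 3·-4 = 85
  a_7 = 1·85 + -4·5 + 3·-23 = -4
  a_8 = 1·-4 + -4·85 + 3·5 = -329
  a_9 = 1·-329 + -4·-4 + 3·85 = -58
  a_10 = 1·-58 + -4·-329 + 3·-4 = 1246

1,-4,3 ; 1246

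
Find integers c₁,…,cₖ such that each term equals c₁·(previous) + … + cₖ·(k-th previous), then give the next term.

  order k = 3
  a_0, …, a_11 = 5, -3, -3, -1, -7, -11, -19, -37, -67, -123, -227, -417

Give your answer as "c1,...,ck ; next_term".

  a_3 = 1·-3 + 1·-3 + 1·5 = -1
  a_4 = 1·-1 + 1·-3 + 1·-3 = -7
  a_5 = 1·-7 + 1·-1 + 1·-3 = -11
  a_6 = 1·-11 + 1·-7 + 1·-1 = -19
  a_7 = 1·-19 + 1·-11 + 1·-7 = -37
  a_8 = 1·-37 + 1·-19 + 1·-11 = -67
  a_9 = 1·-67 + 1·-37 + 1·-19 = -123
  a_10 = 1·-123 + 1·-67 + 1·-37 = -227
  a_11 = 1·-227 + 1·-123 + 1·-67 = -417
  a_12 = 1·-417 + 1·-227 + 1·-123 = -767

1,1,1 ; -767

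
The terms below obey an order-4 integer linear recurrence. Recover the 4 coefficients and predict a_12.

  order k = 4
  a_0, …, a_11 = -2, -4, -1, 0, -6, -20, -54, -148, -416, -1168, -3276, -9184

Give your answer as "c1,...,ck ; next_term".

  a_4 = 2·0 + 2·-1 + 0·-4 + 2·-2 = -6
  a_5 = 2·-6 + 2·0 + 0·-1 + 2·-4 = -20
  a_6 = 2·-20 + 2·-6 + 0·0 + 2·-1 = -54
  a_7 = 2·-54 + 2·-20 + 0·-6 + 2·0 = -148
  a_8 = 2·-148 + 2·-54 + 0·-20 + 2·-6 = -416
  a_9 = 2·-416 + 2·-148 + 0·-54 + 2·-20 = -1168
  a_10 = 2·-1168 + 2·-416 + 0·-148 + 2·-54 = -3276
  a_11 = 2·-3276 + 2·-1168 + 0·-416 + 2·-148 = -9184
  a_12 = 2·-9184 + 2·-3276 + 0·-1168 + 2·-416 = -25752

2,2,0,2 ; -25752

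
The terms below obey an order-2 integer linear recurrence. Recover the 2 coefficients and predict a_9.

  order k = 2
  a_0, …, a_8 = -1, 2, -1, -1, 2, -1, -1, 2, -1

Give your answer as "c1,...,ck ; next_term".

-1,-1 ; -1

  a_2 = -1·2 + -1·-1 = -1
  a_3 = -1·-1 + -1·2 = -1
  a_4 = -1·-1 + -1·-1 = 2
  a_5 = -1·2 + -1·-1 = -1
  a_6 = -1·-1 + -1·2 = -1
  a_7 = -1·-1 + -1·-1 = 2
  a_8 = -1·2 + -1·-1 = -1
  a_9 = -1·-1 + -1·2 = -1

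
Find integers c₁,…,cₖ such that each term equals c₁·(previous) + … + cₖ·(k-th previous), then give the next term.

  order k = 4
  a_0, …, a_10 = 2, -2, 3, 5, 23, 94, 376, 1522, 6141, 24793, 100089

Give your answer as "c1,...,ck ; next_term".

  a_4 = 3·5 + 4·3 + 1·-2 + -1·2 = 23
  a_5 = 3·23 + 4·5 + 1·3 + -1·-2 = 94
  a_6 = 3·94 + 4·23 + 1·5 + -1·3 = 376
  a_7 = 3·376 + 4·94 + 1·23 + -1·5 = 1522
  a_8 = 3·1522 + 4·376 + 1·94 + -1·23 = 6141
  a_9 = 3·6141 + 4·1522 + 1·376 + -1·94 = 24793
  a_10 = 3·24793 + 4·6141 + 1·1522 + -1·376 = 100089
  a_11 = 3·100089 + 4·24793 + 1·6141 + -1·1522 = 404058

3,4,1,-1 ; 404058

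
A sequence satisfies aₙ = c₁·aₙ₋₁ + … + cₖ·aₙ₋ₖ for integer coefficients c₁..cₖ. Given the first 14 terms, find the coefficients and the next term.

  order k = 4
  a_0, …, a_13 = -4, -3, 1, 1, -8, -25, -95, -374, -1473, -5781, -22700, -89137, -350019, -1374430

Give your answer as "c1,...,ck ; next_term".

  a_4 = 3·1 + 3·1 + 2·-3 + 2·-4 = -8
  a_5 = 3·-8 + 3·1 + 2·1 + 2·-3 = -25
  a_6 = 3·-25 + 3·-8 + 2·1 + 2·1 = -95
  a_7 = 3·-95 + 3·-25 + 2·-8 + 2·1 = -374
  a_8 = 3·-374 + 3·-95 + 2·-25 + 2·-8 = -1473
  a_9 = 3·-1473 + 3·-374 + 2·-95 + 2·-25 = -5781
  a_10 = 3·-5781 + 3·-1473 + 2·-374 + 2·-95 = -22700
  a_11 = 3·-22700 + 3·-5781 + 2·-1473 + 2·-374 = -89137
  a_12 = 3·-89137 + 3·-22700 + 2·-5781 + 2·-1473 = -350019
  a_13 = 3·-350019 + 3·-89137 + 2·-22700 + 2·-5781 = -1374430
  a_14 = 3·-1374430 + 3·-350019 + 2·-89137 + 2·-22700 = -5397021

3,3,2,2 ; -5397021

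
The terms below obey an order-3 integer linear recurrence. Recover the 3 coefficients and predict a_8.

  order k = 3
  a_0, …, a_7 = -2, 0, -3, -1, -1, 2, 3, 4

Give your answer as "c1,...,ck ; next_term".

1,0,-1 ; 2

  a_3 = 1·-3 + 0·0 + -1·-2 = -1
  a_4 = 1·-1 + 0·-3 + -1·0 = -1
  a_5 = 1·-1 + 0·-1 + -1·-3 = 2
  a_6 = 1·2 + 0·-1 + -1·-1 = 3
  a_7 = 1·3 + 0·2 + -1·-1 = 4
  a_8 = 1·4 + 0·3 + -1·2 = 2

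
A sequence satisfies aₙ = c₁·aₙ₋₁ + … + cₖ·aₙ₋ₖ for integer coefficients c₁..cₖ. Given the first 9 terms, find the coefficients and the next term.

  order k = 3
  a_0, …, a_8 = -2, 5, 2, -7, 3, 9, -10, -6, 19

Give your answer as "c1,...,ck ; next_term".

  a_3 = 0·2 + -1·5 + 1·-2 = -7
  a_4 = 0·-7 + -1·2 + 1·5 = 3
  a_5 = 0·3 + -1·-7 + 1·2 = 9
  a_6 = 0·9 + -1·3 + 1·-7 = -10
  a_7 = 0·-10 + -1·9 + 1·3 = -6
  a_8 = 0·-6 + -1·-10 + 1·9 = 19
  a_9 = 0·19 + -1·-6 + 1·-10 = -4

0,-1,1 ; -4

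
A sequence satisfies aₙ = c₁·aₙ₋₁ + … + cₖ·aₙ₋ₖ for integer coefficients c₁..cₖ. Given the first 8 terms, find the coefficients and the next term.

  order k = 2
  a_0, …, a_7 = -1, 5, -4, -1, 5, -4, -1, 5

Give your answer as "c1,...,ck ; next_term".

-1,-1 ; -4

  a_2 = -1·5 + -1·-1 = -4
  a_3 = -1·-4 + -1·5 = -1
  a_4 = -1·-1 + -1·-4 = 5
  a_5 = -1·5 + -1·-1 = -4
  a_6 = -1·-4 + -1·5 = -1
  a_7 = -1·-1 + -1·-4 = 5
  a_8 = -1·5 + -1·-1 = -4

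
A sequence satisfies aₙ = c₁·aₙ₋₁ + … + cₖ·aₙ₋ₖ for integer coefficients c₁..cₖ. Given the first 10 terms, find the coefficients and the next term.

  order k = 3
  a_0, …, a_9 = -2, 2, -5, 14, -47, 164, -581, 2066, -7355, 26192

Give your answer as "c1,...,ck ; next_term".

-4,-1,2 ; -93281

  a_3 = -4·-5 + -1·2 + 2·-2 = 14
  a_4 = -4·14 + -1·-5 + 2·2 = -47
  a_5 = -4·-47 + -1·14 + 2·-5 = 164
  a_6 = -4·164 + -1·-47 + 2·14 = -581
  a_7 = -4·-581 + -1·164 + 2·-47 = 2066
  a_8 = -4·2066 + -1·-581 + 2·164 = -7355
  a_9 = -4·-7355 + -1·2066 + 2·-581 = 26192
  a_10 = -4·26192 + -1·-7355 + 2·2066 = -93281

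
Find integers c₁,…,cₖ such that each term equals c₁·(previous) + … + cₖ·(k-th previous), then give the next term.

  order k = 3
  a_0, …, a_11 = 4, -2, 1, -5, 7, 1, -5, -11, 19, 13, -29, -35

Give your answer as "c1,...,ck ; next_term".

  a_3 = -1·1 + -2·-2 + -2·4 = -5
  a_4 = -1·-5 + -2·1 + -2·-2 = 7
  a_5 = -1·7 + -2·-5 + -2·1 = 1
  a_6 = -1·1 + -2·7 + -2·-5 = -5
  a_7 = -1·-5 + -2·1 + -2·7 = -11
  a_8 = -1·-11 + -2·-5 + -2·1 = 19
  a_9 = -1·19 + -2·-11 + -2·-5 = 13
  a_10 = -1·13 + -2·19 + -2·-11 = -29
  a_11 = -1·-29 + -2·13 + -2·19 = -35
  a_12 = -1·-35 + -2·-29 + -2·13 = 67

-1,-2,-2 ; 67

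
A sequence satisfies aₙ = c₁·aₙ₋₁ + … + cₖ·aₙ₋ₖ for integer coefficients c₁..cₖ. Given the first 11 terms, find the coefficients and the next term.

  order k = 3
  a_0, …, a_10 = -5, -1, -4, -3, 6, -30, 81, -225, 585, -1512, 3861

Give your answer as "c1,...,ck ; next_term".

  a_3 = -3·-4 + 0·-1 + 3·-5 = -3
  a_4 = -3·-3 + 0·-4 + 3·-1 = 6
  a_5 = -3·6 + 0·-3 + 3·-4 = -30
  a_6 = -3·-30 + 0·6 + 3·-3 = 81
  a_7 = -3·81 + 0·-30 + 3·6 = -225
  a_8 = -3·-225 + 0·81 + 3·-30 = 585
  a_9 = -3·585 + 0·-225 + 3·81 = -1512
  a_10 = -3·-1512 + 0·585 + 3·-225 = 3861
  a_11 = -3·3861 + 0·-1512 + 3·585 = -9828

-3,0,3 ; -9828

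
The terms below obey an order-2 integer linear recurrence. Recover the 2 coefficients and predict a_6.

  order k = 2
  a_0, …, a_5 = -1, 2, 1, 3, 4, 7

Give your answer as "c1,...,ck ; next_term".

1,1 ; 11

  a_2 = 1·2 + 1·-1 = 1
  a_3 = 1·1 + 1·2 = 3
  a_4 = 1·3 + 1·1 = 4
  a_5 = 1·4 + 1·3 = 7
  a_6 = 1·7 + 1·4 = 11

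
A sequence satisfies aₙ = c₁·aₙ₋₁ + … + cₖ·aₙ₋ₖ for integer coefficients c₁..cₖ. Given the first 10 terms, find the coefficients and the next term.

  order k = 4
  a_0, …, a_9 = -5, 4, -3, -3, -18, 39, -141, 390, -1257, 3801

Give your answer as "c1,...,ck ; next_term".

-2,3,0,3 ; -11796

  a_4 = -2·-3 + 3·-3 + 0·4 + 3·-5 = -18
  a_5 = -2·-18 + 3·-3 + 0·-3 + 3·4 = 39
  a_6 = -2·39 + 3·-18 + 0·-3 + 3·-3 = -141
  a_7 = -2·-141 + 3·39 + 0·-18 + 3·-3 = 390
  a_8 = -2·390 + 3·-141 + 0·39 + 3·-18 = -1257
  a_9 = -2·-1257 + 3·390 + 0·-141 + 3·39 = 3801
  a_10 = -2·3801 + 3·-1257 + 0·390 + 3·-141 = -11796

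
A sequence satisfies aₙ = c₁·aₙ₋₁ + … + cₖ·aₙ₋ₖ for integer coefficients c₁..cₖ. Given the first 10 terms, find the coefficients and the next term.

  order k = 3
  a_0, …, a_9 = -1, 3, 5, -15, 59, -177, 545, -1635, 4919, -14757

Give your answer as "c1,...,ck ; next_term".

-3,1,3 ; 44285

  a_3 = -3·5 + 1·3 + 3·-1 = -15
  a_4 = -3·-15 + 1·5 + 3·3 = 59
  a_5 = -3·59 + 1·-15 + 3·5 = -177
  a_6 = -3·-177 + 1·59 + 3·-15 = 545
  a_7 = -3·545 + 1·-177 + 3·59 = -1635
  a_8 = -3·-1635 + 1·545 + 3·-177 = 4919
  a_9 = -3·4919 + 1·-1635 + 3·545 = -14757
  a_10 = -3·-14757 + 1·4919 + 3·-1635 = 44285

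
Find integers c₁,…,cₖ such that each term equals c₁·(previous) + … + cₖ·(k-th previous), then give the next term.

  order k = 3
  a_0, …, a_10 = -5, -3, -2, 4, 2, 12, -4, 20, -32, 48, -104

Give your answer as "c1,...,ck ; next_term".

0,2,-2 ; 160

  a_3 = 0·-2 + 2·-3 + -2·-5 = 4
  a_4 = 0·4 + 2·-2 + -2·-3 = 2
  a_5 = 0·2 + 2·4 + -2·-2 = 12
  a_6 = 0·12 + 2·2 + -2·4 = -4
  a_7 = 0·-4 + 2·12 + -2·2 = 20
  a_8 = 0·20 + 2·-4 + -2·12 = -32
  a_9 = 0·-32 + 2·20 + -2·-4 = 48
  a_10 = 0·48 + 2·-32 + -2·20 = -104
  a_11 = 0·-104 + 2·48 + -2·-32 = 160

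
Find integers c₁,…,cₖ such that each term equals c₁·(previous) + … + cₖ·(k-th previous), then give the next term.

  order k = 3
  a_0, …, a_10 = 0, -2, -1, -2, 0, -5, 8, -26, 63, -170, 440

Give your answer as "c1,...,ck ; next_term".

  a_3 = -2·-1 + 2·-2 + 1·0 = -2
  a_4 = -2·-2 + 2·-1 + 1·-2 = 0
  a_5 = -2·0 + 2·-2 + 1·-1 = -5
  a_6 = -2·-5 + 2·0 + 1·-2 = 8
  a_7 = -2·8 + 2·-5 + 1·0 = -26
  a_8 = -2·-26 + 2·8 + 1·-5 = 63
  a_9 = -2·63 + 2·-26 + 1·8 = -170
  a_10 = -2·-170 + 2·63 + 1·-26 = 440
  a_11 = -2·440 + 2·-170 + 1·63 = -1157

-2,2,1 ; -1157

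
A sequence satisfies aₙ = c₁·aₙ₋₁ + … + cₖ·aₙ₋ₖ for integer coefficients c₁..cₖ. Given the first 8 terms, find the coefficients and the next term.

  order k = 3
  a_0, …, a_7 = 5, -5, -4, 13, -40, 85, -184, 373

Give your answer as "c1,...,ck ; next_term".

-2,1,2 ; -760

  a_3 = -2·-4 + 1·-5 + 2·5 = 13
  a_4 = -2·13 + 1·-4 + 2·-5 = -40
  a_5 = -2·-40 + 1·13 + 2·-4 = 85
  a_6 = -2·85 + 1·-40 + 2·13 = -184
  a_7 = -2·-184 + 1·85 + 2·-40 = 373
  a_8 = -2·373 + 1·-184 + 2·85 = -760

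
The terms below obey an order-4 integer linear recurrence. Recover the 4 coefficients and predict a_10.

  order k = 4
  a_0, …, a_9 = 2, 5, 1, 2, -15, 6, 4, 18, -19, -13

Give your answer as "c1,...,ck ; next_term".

-1,-1,-2,-1 ; -8

  a_4 = -1·2 + -1·1 + -2·5 + -1·2 = -15
  a_5 = -1·-15 + -1·2 + -2·1 + -1·5 = 6
  a_6 = -1·6 + -1·-15 + -2·2 + -1·1 = 4
  a_7 = -1·4 + -1·6 + -2·-15 + -1·2 = 18
  a_8 = -1·18 + -1·4 + -2·6 + -1·-15 = -19
  a_9 = -1·-19 + -1·18 + -2·4 + -1·6 = -13
  a_10 = -1·-13 + -1·-19 + -2·18 + -1·4 = -8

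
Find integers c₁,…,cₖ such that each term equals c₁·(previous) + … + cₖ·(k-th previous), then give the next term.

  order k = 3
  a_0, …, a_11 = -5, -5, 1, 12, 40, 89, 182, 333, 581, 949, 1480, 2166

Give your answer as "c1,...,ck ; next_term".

  a_3 = 2·1 + 1·-5 + -3·-5 = 12
  a_4 = 2·12 + 1·1 + -3·-5 = 40
  a_5 = 2·40 + 1·12 + -3·1 = 89
  a_6 = 2·89 + 1·40 + -3·12 = 182
  a_7 = 2·182 + 1·89 + -3·40 = 333
  a_8 = 2·333 + 1·182 + -3·89 = 581
  a_9 = 2·581 + 1·333 + -3·182 = 949
  a_10 = 2·949 + 1·581 + -3·333 = 1480
  a_11 = 2·1480 + 1·949 + -3·581 = 2166
  a_12 = 2·2166 + 1·1480 + -3·949 = 2965

2,1,-3 ; 2965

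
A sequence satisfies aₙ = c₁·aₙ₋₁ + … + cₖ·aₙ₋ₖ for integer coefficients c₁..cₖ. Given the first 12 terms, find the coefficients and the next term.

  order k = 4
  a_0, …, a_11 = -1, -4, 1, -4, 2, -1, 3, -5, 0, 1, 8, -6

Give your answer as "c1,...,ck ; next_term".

  a_4 = 0·-4 + -1·1 + -1·-4 + 1·-1 = 2
  a_5 = 0·2 + -1·-4 + -1·1 + 1·-4 = -1
  a_6 = 0·-1 + -1·2 + -1·-4 + 1·1 = 3
  a_7 = 0·3 + -1·-1 + -1·2 + 1·-4 = -5
  a_8 = 0·-5 + -1·3 + -1·-1 + 1·2 = 0
  a_9 = 0·0 + -1·-5 + -1·3 + 1·-1 = 1
  a_10 = 0·1 + -1·0 + -1·-5 + 1·3 = 8
  a_11 = 0·8 + -1·1 + -1·0 + 1·-5 = -6
  a_12 = 0·-6 + -1·8 + -1·1 + 1·0 = -9

0,-1,-1,1 ; -9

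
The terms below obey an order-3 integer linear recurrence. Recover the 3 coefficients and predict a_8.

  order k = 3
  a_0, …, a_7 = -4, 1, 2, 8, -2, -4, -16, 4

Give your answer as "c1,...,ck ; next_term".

0,0,-2 ; 8

  a_3 = 0·2 + 0·1 + -2·-4 = 8
  a_4 = 0·8 + 0·2 + -2·1 = -2
  a_5 = 0·-2 + 0·8 + -2·2 = -4
  a_6 = 0·-4 + 0·-2 + -2·8 = -16
  a_7 = 0·-16 + 0·-4 + -2·-2 = 4
  a_8 = 0·4 + 0·-16 + -2·-4 = 8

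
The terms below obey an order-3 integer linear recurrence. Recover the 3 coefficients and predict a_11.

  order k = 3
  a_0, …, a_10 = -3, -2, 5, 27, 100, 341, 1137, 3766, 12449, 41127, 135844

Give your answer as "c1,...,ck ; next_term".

  a_3 = 4·5 + -2·-2 + -1·-3 = 27
  a_4 = 4·27 + -2·5 + -1·-2 = 100
  a_5 = 4·100 + -2·27 + -1·5 = 341
  a_6 = 4·341 + -2·100 + -1·27 = 1137
  a_7 = 4·1137 + -2·341 + -1·100 = 3766
  a_8 = 4·3766 + -2·1137 + -1·341 = 12449
  a_9 = 4·12449 + -2·3766 + -1·1137 = 41127
  a_10 = 4·41127 + -2·12449 + -1·3766 = 135844
  a_11 = 4·135844 + -2·41127 + -1·12449 = 448673

4,-2,-1 ; 448673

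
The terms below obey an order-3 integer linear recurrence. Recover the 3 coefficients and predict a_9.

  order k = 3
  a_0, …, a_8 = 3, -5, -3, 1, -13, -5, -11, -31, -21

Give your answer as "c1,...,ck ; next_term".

  a_3 = 0·-3 + 1·-5 + 2·3 = 1
  a_4 = 0·1 + 1·-3 + 2·-5 = -13
  a_5 = 0·-13 + 1·1 + 2·-3 = -5
  a_6 = 0·-5 + 1·-13 + 2·1 = -11
  a_7 = 0·-11 + 1·-5 + 2·-13 = -31
  a_8 = 0·-31 + 1·-11 + 2·-5 = -21
  a_9 = 0·-21 + 1·-31 + 2·-11 = -53

0,1,2 ; -53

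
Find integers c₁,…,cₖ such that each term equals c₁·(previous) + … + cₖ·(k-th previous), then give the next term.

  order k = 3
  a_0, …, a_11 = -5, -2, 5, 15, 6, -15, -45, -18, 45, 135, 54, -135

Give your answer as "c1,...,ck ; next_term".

  a_3 = 0·5 + 0·-2 + -3·-5 = 15
  a_4 = 0·15 + 0·5 + -3·-2 = 6
  a_5 = 0·6 + 0·15 + -3·5 = -15
  a_6 = 0·-15 + 0·6 + -3·15 = -45
  a_7 = 0·-45 + 0·-15 + -3·6 = -18
  a_8 = 0·-18 + 0·-45 + -3·-15 = 45
  a_9 = 0·45 + 0·-18 + -3·-45 = 135
  a_10 = 0·135 + 0·45 + -3·-18 = 54
  a_11 = 0·54 + 0·135 + -3·45 = -135
  a_12 = 0·-135 + 0·54 + -3·135 = -405

0,0,-3 ; -405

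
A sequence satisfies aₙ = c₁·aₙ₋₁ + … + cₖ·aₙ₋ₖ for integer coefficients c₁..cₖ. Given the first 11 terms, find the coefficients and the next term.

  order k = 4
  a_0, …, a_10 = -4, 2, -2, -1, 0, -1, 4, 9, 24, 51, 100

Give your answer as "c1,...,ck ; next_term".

2,1,-2,-2 ; 185

  a_4 = 2·-1 + 1·-2 + -2·2 + -2·-4 = 0
  a_5 = 2·0 + 1·-1 + -2·-2 + -2·2 = -1
  a_6 = 2·-1 + 1·0 + -2·-1 + -2·-2 = 4
  a_7 = 2·4 + 1·-1 + -2·0 + -2·-1 = 9
  a_8 = 2·9 + 1·4 + -2·-1 + -2·0 = 24
  a_9 = 2·24 + 1·9 + -2·4 + -2·-1 = 51
  a_10 = 2·51 + 1·24 + -2·9 + -2·4 = 100
  a_11 = 2·100 + 1·51 + -2·24 + -2·9 = 185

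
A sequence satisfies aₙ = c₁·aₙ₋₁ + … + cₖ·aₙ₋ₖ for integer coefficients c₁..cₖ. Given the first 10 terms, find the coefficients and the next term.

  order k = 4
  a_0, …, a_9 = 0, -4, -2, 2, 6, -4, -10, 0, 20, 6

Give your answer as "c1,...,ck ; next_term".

0,-1,-1,1 ; -30

  a_4 = 0·2 + -1·-2 + -1·-4 + 1·0 = 6
  a_5 = 0·6 + -1·2 + -1·-2 + 1·-4 = -4
  a_6 = 0·-4 + -1·6 + -1·2 + 1·-2 = -10
  a_7 = 0·-10 + -1·-4 + -1·6 + 1·2 = 0
  a_8 = 0·0 + -1·-10 + -1·-4 + 1·6 = 20
  a_9 = 0·20 + -1·0 + -1·-10 + 1·-4 = 6
  a_10 = 0·6 + -1·20 + -1·0 + 1·-10 = -30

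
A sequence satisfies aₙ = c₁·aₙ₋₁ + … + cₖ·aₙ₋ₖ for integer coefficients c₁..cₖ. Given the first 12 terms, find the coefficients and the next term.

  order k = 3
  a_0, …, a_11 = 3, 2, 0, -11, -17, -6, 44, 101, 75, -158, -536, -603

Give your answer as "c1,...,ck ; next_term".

1,-1,-3 ; 407

  a_3 = 1·0 + -1·2 + -3·3 = -11
  a_4 = 1·-11 + -1·0 + -3·2 = -17
  a_5 = 1·-17 + -1·-11 + -3·0 = -6
  a_6 = 1·-6 + -1·-17 + -3·-11 = 44
  a_7 = 1·44 + -1·-6 + -3·-17 = 101
  a_8 = 1·101 + -1·44 + -3·-6 = 75
  a_9 = 1·75 + -1·101 + -3·44 = -158
  a_10 = 1·-158 + -1·75 + -3·101 = -536
  a_11 = 1·-536 + -1·-158 + -3·75 = -603
  a_12 = 1·-603 + -1·-536 + -3·-158 = 407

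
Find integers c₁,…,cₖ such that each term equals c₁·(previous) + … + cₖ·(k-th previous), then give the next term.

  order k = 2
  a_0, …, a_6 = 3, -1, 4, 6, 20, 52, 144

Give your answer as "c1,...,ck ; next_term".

  a_2 = 2·-1 + 2·3 = 4
  a_3 = 2·4 + 2·-1 = 6
  a_4 = 2·6 + 2·4 = 20
  a_5 = 2·20 + 2·6 = 52
  a_6 = 2·52 + 2·20 = 144
  a_7 = 2·144 + 2·52 = 392

2,2 ; 392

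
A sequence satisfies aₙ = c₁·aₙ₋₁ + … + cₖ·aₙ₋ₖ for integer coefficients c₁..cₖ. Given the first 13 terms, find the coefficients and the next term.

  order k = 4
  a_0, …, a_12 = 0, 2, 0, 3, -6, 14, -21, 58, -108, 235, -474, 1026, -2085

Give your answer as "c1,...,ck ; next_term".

0,2,-3,4 ; 4414

  a_4 = 0·3 + 2·0 + -3·2 + 4·0 = -6
  a_5 = 0·-6 + 2·3 + -3·0 + 4·2 = 14
  a_6 = 0·14 + 2·-6 + -3·3 + 4·0 = -21
  a_7 = 0·-21 + 2·14 + -3·-6 + 4·3 = 58
  a_8 = 0·58 + 2·-21 + -3·14 + 4·-6 = -108
  a_9 = 0·-108 + 2·58 + -3·-21 + 4·14 = 235
  a_10 = 0·235 + 2·-108 + -3·58 + 4·-21 = -474
  a_11 = 0·-474 + 2·235 + -3·-108 + 4·58 = 1026
  a_12 = 0·1026 + 2·-474 + -3·235 + 4·-108 = -2085
  a_13 = 0·-2085 + 2·1026 + -3·-474 + 4·235 = 4414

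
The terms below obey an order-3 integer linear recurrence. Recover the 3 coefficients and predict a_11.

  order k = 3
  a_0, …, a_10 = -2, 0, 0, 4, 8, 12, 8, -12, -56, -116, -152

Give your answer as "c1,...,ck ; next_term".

  a_3 = 2·0 + -1·0 + -2·-2 = 4
  a_4 = 2·4 + -1·0 + -2·0 = 8
  a_5 = 2·8 + -1·4 + -2·0 = 12
  a_6 = 2·12 + -1·8 + -2·4 = 8
  a_7 = 2·8 + -1·12 + -2·8 = -12
  a_8 = 2·-12 + -1·8 + -2·12 = -56
  a_9 = 2·-56 + -1·-12 + -2·8 = -116
  a_10 = 2·-116 + -1·-56 + -2·-12 = -152
  a_11 = 2·-152 + -1·-116 + -2·-56 = -76

2,-1,-2 ; -76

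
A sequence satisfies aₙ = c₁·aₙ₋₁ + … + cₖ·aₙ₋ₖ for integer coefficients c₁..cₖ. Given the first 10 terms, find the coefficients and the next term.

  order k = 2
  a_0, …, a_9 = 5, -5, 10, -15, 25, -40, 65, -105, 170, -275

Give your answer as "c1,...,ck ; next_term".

  a_2 = -1·-5 + 1·5 = 10
  a_3 = -1·10 + 1·-5 = -15
  a_4 = -1·-15 + 1·10 = 25
  a_5 = -1·25 + 1·-15 = -40
  a_6 = -1·-40 + 1·25 = 65
  a_7 = -1·65 + 1·-40 = -105
  a_8 = -1·-105 + 1·65 = 170
  a_9 = -1·170 + 1·-105 = -275
  a_10 = -1·-275 + 1·170 = 445

-1,1 ; 445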